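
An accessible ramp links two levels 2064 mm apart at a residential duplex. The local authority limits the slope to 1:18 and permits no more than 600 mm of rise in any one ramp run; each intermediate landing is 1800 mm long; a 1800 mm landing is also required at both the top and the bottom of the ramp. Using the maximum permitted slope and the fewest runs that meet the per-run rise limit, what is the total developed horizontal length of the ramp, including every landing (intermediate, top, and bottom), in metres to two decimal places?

46.15 m

⌈2064/600⌉ = 4 ramp runs. That means 3 intermediate landings.
Ramp run (horizontal) at 1:18: 2064 × 18 = 37152 mm.
Intermediate landings: 3 × 1800 = 5400 mm.
Top and bottom landings: 2 × 1800 = 3600 mm.
Total = 37152 + 5400 + 3600 = 46152 mm.
= 46.15 m.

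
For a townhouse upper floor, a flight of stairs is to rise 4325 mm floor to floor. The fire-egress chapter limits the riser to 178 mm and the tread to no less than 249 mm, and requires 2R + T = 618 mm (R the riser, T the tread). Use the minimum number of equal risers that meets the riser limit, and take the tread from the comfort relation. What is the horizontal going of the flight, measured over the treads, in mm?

4325 / 178 = 24.298 → round up to 25 risers.
Each riser is 4325/25 = 173 mm (≤ 178 mm).
From 2R + T = 618: T = 618 − 346 = 272 mm.
Going = (25 − 1) × 272 = 6528 mm.

6528 mm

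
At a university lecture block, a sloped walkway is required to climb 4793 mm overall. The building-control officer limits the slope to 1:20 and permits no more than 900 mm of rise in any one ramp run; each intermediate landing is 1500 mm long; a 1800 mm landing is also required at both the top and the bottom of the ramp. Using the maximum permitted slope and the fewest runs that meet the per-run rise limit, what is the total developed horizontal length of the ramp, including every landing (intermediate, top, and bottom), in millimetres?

4793 / 900 = 5.326 → round up to 6 ramp runs. That means 5 intermediate landings.
Ramp run (horizontal) at 1:20: 4793 × 20 = 95860 mm.
5 intermediate landings contribute 5 × 1500 = 7500 mm.
Top and bottom landings: 2 × 1800 = 3600 mm.
Total = 95860 + 7500 + 3600 = 106960 mm.

106960 mm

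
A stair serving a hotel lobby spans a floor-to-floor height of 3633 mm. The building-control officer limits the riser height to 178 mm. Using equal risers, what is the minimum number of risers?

21 risers

⌈3633/178⌉ = 21 risers.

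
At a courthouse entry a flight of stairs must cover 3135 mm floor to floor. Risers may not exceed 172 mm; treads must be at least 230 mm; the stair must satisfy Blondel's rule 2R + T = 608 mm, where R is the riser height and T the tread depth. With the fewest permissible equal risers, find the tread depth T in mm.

3135 / 172 = 18.227 → round up to 19 risers.
Riser R = 3135 / 19 = 165 mm, within the 172 mm limit.
Tread T = 608 − 2 × 165 = 278 mm (≥ 230 mm).

278 mm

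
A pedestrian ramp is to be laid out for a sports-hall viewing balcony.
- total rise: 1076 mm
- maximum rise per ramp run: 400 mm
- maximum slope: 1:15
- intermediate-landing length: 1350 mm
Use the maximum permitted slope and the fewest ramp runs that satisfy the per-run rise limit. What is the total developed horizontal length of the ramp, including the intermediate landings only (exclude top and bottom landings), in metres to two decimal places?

18.84 m

At most 400 each: 1076/400 = 2.69, giving 3 ramp runs. That means 2 intermediate landings.
Horizontal run for 1076 mm of rise at 1:15 is 1076 × 15 = 16140 mm.
Intermediate landings: 2 × 1350 = 2700 mm.
Total developed length = 16140 + 2700 = 18840 mm.
= 18.84 m.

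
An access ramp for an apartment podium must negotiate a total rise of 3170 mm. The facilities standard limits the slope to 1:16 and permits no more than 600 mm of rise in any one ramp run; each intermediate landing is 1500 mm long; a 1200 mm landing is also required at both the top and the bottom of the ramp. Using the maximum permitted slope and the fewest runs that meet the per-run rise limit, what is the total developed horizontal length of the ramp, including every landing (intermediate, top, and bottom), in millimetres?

3170 / 600 = 5.28, so 6 ramp runs are needed. That means 5 intermediate landings.
Horizontal run for 3170 mm of rise at 1:16 is 3170 × 16 = 50720 mm.
5 intermediate landings contribute 5 × 1500 = 7500 mm.
Top and bottom landings: 2 × 1200 = 2400 mm.
Total = 50720 + 7500 + 2400 = 60620 mm.

60620 mm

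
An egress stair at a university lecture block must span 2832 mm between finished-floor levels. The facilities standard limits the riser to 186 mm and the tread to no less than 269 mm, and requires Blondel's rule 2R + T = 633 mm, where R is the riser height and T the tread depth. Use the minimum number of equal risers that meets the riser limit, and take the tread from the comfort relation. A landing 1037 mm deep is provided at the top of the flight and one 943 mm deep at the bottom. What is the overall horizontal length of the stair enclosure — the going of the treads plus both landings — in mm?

⌈2832/186⌉ = 16 risers.
Riser R = 2832 / 16 = 177 mm, within the 186 mm limit.
From 2R + T = 633: T = 633 − 354 = 279 mm.
Going = (16 − 1) × 279 = 4185 mm.
Add landings: 4185 + 1037 + 943 = 6165 mm.

6165 mm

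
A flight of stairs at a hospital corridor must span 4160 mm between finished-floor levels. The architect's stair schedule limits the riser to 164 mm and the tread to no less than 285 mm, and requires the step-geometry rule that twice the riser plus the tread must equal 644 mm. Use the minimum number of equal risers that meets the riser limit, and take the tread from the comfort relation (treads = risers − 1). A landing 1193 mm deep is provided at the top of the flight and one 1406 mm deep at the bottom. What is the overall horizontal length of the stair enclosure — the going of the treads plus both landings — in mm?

10699 mm

4160 / 164 = 25.37, so 26 risers are needed.
R = 4160 ÷ 26 = 160 mm.
T = 644 − 2·160 = 324 mm, which satisfies the 285 mm minimum.
Treads = 26 − 1 = 25; going = 25 × 324 = 8100 mm.
Enclosure = 8100 + 1193 + 1406 = 10699 mm.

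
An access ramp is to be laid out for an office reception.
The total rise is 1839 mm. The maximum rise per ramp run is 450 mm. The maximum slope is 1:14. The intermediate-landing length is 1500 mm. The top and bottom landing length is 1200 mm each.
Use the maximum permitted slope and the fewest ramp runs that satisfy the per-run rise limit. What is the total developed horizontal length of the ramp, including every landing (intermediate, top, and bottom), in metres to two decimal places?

At most 450 each: 1839/450 = 4.09, giving 5 ramp runs. That means 4 intermediate landings.
Ramp run (horizontal) at 1:14: 1839 × 14 = 25746 mm.
Intermediate landings: 4 × 1500 = 6000 mm.
Top and bottom landings: 2 × 1200 = 2400 mm.
Total = 25746 + 6000 + 2400 = 34146 mm.
= 34.15 m.

34.15 m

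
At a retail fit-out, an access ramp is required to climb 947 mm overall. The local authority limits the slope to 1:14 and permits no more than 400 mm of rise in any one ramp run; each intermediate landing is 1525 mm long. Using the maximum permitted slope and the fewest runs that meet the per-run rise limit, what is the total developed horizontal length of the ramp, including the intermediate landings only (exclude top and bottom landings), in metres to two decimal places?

16.31 m

947 / 400 = 2.368 → round up to 3 ramp runs. That means 2 intermediate landings.
Ramp run (horizontal) at 1:14: 947 × 14 = 13258 mm.
2 intermediate landings contribute 2 × 1525 = 3050 mm.
Total developed length = 13258 + 3050 = 16308 mm.
= 16.31 m.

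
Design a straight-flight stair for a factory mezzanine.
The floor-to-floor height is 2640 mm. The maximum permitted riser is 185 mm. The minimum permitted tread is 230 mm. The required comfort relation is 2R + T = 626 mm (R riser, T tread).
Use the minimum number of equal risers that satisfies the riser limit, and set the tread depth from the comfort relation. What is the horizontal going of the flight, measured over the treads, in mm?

At most 185 each: 2640/185 = 14.27, giving 15 risers.
Riser R = 2640 / 15 = 176 mm, within the 185 mm limit.
T = 626 − 2·176 = 274 mm, which satisfies the 230 mm minimum.
Treads = 15 − 1 = 14; going = 14 × 274 = 3836 mm.

3836 mm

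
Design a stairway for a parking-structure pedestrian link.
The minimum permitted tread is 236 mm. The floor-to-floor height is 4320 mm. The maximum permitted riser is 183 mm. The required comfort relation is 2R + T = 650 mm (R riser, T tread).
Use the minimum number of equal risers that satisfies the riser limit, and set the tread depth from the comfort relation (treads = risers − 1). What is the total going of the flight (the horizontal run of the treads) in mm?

⌈4320/183⌉ = 24 risers.
Riser R = 4320 / 24 = 180 mm, within the 183 mm limit.
Tread T = 650 − 2 × 180 = 290 mm (≥ 236 mm).
Going = (24 − 1) × 290 = 6670 mm.

6670 mm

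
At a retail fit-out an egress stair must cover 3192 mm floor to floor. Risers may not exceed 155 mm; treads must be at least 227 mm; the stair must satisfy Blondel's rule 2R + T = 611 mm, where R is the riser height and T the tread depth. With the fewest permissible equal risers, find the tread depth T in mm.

⌈3192/155⌉ = 21 risers.
Riser R = 3192 / 21 = 152 mm, within the 155 mm limit.
From 2R + T = 611: T = 611 − 304 = 307 mm.

307 mm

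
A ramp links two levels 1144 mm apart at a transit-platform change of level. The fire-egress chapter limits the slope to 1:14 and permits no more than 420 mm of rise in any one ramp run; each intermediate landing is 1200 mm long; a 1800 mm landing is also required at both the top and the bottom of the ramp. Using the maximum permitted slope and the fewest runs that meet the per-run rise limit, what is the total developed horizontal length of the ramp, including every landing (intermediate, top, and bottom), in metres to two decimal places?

1144 / 420 = 2.724 → round up to 3 ramp runs. That means 2 intermediate landings.
Ramp run (horizontal) at 1:14: 1144 × 14 = 16016 mm.
2 intermediate landings contribute 2 × 1200 = 2400 mm.
Top and bottom landings: 2 × 1800 = 3600 mm.
Total = 16016 + 2400 + 3600 = 22016 mm.
= 22.02 m.

22.02 m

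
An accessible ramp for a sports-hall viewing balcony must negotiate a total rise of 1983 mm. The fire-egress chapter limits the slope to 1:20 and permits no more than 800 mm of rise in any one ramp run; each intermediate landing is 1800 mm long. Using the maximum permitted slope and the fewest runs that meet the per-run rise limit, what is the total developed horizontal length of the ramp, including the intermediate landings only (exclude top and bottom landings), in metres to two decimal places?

1983 / 800 = 2.48, so 3 ramp runs are needed. That means 2 intermediate landings.
Horizontal run for 1983 mm of rise at 1:20 is 1983 × 20 = 39660 mm.
Intermediate landings: 2 × 1800 = 3600 mm.
Developed length = 39660 + 3600 = 43260 mm.
= 43.26 m.

43.26 m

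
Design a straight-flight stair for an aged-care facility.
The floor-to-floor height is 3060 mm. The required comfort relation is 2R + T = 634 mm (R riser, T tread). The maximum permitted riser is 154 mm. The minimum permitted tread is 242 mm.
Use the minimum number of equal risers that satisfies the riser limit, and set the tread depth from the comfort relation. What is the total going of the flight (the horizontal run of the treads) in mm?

3060 / 154 = 19.87, so 20 risers are needed.
Each riser is 3060/20 = 153 mm (≤ 154 mm).
From 2R + T = 634: T = 634 − 306 = 328 mm.
20 risers give 19 treads; going = 19 × 328 = 6232 mm.

6232 mm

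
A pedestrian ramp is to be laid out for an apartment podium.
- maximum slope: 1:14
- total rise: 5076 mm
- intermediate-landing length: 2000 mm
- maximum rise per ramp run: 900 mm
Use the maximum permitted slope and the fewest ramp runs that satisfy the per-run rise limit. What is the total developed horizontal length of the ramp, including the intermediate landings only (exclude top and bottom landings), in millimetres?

81064 mm

5076 / 900 = 5.64, so 6 ramp runs are needed. That means 5 intermediate landings.
Horizontal run for 5076 mm of rise at 1:14 is 5076 × 14 = 71064 mm.
Intermediate landings: 5 × 2000 = 10000 mm.
Developed length = 71064 + 10000 = 81064 mm.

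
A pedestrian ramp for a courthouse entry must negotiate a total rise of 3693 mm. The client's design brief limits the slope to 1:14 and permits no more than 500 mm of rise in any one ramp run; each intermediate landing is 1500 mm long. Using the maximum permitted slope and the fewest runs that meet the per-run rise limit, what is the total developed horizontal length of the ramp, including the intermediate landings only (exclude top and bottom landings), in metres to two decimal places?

3693 / 500 = 7.386 → round up to 8 ramp runs. That means 7 intermediate landings.
Ramp run (horizontal) at 1:14: 3693 × 14 = 51702 mm.
Intermediate landings: 7 × 1500 = 10500 mm.
Total developed length = 51702 + 10500 = 62202 mm.
= 62.20 m.

62.20 m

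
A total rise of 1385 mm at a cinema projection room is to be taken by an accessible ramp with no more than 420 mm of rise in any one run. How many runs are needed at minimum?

1385 / 420 = 3.30, so 4 ramp runs are needed.

4 runs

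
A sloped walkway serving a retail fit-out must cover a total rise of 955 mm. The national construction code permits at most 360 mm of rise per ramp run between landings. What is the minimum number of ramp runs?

3 runs

955 / 360 = 2.653 → round up to 3 ramp runs.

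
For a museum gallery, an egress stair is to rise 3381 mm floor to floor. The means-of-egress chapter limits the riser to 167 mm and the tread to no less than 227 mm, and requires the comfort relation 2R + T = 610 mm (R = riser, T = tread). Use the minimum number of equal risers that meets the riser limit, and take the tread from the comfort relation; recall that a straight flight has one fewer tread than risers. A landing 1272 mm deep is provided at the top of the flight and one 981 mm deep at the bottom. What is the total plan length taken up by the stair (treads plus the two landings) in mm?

8013 mm

3381 / 167 = 20.246 → round up to 21 risers.
R = 3381 ÷ 21 = 161 mm.
T = 610 − 2·161 = 288 mm, which satisfies the 227 mm minimum.
Treads = 21 − 1 = 20; going = 20 × 288 = 5760 mm.
Enclosure = 5760 + 1272 + 981 = 8013 mm.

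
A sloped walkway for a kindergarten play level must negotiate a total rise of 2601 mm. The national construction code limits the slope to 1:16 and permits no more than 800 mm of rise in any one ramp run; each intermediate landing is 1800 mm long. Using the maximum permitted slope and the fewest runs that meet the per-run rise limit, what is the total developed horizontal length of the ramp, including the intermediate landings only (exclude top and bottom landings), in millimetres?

⌈2601/800⌉ = 4 ramp runs. That means 3 intermediate landings.
Horizontal run for 2601 mm of rise at 1:16 is 2601 × 16 = 41616 mm.
3 intermediate landings contribute 3 × 1800 = 5400 mm.
Developed length = 41616 + 5400 = 47016 mm.

47016 mm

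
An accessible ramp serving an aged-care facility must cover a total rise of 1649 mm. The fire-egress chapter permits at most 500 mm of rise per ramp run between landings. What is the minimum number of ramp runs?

4 runs

1649 / 500 = 3.298 → round up to 4 ramp runs.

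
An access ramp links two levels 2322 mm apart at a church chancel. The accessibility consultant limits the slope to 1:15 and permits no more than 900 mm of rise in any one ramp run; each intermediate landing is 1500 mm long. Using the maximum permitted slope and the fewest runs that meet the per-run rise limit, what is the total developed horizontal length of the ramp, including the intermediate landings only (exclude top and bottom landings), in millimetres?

2322 / 900 = 2.580 → round up to 3 ramp runs. That means 2 intermediate landings.
Horizontal run for 2322 mm of rise at 1:15 is 2322 × 15 = 34830 mm.
Intermediate landings: 2 × 1500 = 3000 mm.
Developed length = 34830 + 3000 = 37830 mm.

37830 mm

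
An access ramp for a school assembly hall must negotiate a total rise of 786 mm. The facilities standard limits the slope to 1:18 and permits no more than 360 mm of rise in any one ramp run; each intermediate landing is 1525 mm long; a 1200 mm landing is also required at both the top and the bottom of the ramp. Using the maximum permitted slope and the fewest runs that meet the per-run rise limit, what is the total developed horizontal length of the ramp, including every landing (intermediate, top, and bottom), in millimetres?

19598 mm

786 / 360 = 2.183 → round up to 3 ramp runs. That means 2 intermediate landings.
Horizontal run for 786 mm of rise at 1:18 is 786 × 18 = 14148 mm.
Intermediate landings: 2 × 1525 = 3050 mm.
Top and bottom landings: 2 × 1200 = 2400 mm.
Total = 14148 + 3050 + 2400 = 19598 mm.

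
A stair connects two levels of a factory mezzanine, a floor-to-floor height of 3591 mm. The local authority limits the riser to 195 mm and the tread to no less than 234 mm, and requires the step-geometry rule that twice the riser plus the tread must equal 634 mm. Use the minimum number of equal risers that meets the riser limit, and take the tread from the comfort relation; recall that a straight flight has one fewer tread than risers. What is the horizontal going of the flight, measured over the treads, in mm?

3591 / 195 = 18.42, so 19 risers are needed.
R = 3591 ÷ 19 = 189 mm.
T = 634 − 2·189 = 256 mm, which satisfies the 234 mm minimum.
19 risers give 18 treads; going = 18 × 256 = 4608 mm.

4608 mm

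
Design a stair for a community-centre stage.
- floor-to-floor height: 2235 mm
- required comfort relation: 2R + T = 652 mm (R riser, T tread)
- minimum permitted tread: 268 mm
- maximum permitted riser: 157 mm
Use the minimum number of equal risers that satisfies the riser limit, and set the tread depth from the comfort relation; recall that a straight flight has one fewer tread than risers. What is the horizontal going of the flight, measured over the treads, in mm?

4956 mm

2235 / 157 = 14.24, so 15 risers are needed.
Each riser is 2235/15 = 149 mm (≤ 157 mm).
From 2R + T = 652: T = 652 − 298 = 354 mm.
15 risers give 14 treads; going = 14 × 354 = 4956 mm.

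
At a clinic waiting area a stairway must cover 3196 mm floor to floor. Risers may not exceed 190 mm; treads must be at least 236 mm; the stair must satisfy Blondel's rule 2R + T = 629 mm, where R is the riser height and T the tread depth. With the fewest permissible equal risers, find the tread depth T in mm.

253 mm

⌈3196/190⌉ = 17 risers.
Riser R = 3196 / 17 = 188 mm, within the 190 mm limit.
Tread T = 629 − 2 × 188 = 253 mm (≥ 236 mm).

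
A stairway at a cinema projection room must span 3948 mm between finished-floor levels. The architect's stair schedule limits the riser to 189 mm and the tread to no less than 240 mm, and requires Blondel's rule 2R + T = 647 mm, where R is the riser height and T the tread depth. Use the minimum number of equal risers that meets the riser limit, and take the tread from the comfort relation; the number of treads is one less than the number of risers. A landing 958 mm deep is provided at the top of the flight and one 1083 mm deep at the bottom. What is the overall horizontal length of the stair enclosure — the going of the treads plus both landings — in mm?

3948 / 189 = 20.89, so 21 risers are needed.
Each riser is 3948/21 = 188 mm (≤ 189 mm).
From 2R + T = 647: T = 647 − 376 = 271 mm.
Going = (21 − 1) × 271 = 5420 mm.
Add landings: 5420 + 958 + 1083 = 7461 mm.

7461 mm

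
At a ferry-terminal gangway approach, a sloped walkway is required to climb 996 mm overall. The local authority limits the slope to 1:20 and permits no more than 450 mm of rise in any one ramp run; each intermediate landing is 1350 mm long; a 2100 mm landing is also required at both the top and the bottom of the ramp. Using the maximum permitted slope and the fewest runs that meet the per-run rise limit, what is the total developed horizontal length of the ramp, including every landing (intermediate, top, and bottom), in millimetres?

26820 mm

At most 450 each: 996/450 = 2.21, giving 3 ramp runs. That means 2 intermediate landings.
Ramp run (horizontal) at 1:20: 996 × 20 = 19920 mm.
Intermediate landings: 2 × 1350 = 2700 mm.
Top and bottom landings: 2 × 2100 = 4200 mm.
Total = 19920 + 2700 + 4200 = 26820 mm.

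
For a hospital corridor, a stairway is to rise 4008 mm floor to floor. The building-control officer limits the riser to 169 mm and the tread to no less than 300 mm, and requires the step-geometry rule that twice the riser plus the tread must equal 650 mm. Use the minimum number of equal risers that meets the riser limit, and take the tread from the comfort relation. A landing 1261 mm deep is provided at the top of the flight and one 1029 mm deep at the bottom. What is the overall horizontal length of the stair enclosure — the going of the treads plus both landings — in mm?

9558 mm

At most 169 each: 4008/169 = 23.72, giving 24 risers.
Riser R = 4008 / 24 = 167 mm, within the 169 mm limit.
Tread T = 650 − 2 × 167 = 316 mm (≥ 300 mm).
Treads = 24 − 1 = 23; going = 23 × 316 = 7268 mm.
Enclosure = 7268 + 1261 + 1029 = 9558 mm.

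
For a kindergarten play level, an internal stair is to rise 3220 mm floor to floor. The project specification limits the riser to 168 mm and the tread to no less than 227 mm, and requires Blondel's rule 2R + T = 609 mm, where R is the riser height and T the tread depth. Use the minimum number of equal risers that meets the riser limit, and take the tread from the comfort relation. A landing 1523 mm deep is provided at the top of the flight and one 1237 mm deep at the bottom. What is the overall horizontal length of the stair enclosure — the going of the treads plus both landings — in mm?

3220 / 168 = 19.167 → round up to 20 risers.
Riser R = 3220 / 20 = 161 mm, within the 168 mm limit.
T = 609 − 2·161 = 287 mm, which satisfies the 227 mm minimum.
Treads = 20 − 1 = 19; going = 19 × 287 = 5453 mm.
Enclosure = 5453 + 1523 + 1237 = 8213 mm.

8213 mm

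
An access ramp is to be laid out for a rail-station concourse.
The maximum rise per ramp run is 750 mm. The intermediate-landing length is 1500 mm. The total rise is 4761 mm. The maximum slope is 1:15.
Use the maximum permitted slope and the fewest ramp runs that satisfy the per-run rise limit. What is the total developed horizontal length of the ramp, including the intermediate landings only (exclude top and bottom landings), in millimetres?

80415 mm

At most 750 each: 4761/750 = 6.35, giving 7 ramp runs. That means 6 intermediate landings.
Horizontal run for 4761 mm of rise at 1:15 is 4761 × 15 = 71415 mm.
Intermediate landings: 6 × 1500 = 9000 mm.
Total developed length = 71415 + 9000 = 80415 mm.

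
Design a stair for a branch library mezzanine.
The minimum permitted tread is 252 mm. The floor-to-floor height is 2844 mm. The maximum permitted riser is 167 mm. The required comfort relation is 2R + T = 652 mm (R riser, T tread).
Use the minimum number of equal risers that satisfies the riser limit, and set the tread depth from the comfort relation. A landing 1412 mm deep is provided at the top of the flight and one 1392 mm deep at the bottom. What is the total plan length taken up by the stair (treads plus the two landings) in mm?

8516 mm

2844 / 167 = 17.03, so 18 risers are needed.
R = 2844 ÷ 18 = 158 mm.
From 2R + T = 652: T = 652 − 316 = 336 mm.
18 risers give 17 treads; going = 17 × 336 = 5712 mm.
Add landings: 5712 + 1412 + 1392 = 8516 mm.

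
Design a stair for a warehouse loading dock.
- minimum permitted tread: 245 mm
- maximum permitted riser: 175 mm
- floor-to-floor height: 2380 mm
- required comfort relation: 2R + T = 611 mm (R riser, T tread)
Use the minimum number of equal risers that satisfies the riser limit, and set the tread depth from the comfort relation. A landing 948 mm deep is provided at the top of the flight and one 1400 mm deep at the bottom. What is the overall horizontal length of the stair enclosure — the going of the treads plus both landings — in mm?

5871 mm

2380 / 175 = 13.60, so 14 risers are needed.
Riser R = 2380 / 14 = 170 mm, within the 175 mm limit.
From 2R + T = 611: T = 611 − 340 = 271 mm.
Treads = 14 − 1 = 13; going = 13 × 271 = 3523 mm.
Enclosure = 3523 + 948 + 1400 = 5871 mm.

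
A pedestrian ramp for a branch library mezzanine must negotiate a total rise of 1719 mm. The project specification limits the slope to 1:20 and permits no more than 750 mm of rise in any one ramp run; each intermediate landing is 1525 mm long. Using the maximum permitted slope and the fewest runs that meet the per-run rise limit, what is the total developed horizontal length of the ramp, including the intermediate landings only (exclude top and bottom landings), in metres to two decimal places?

37.43 m

At most 750 each: 1719/750 = 2.29, giving 3 ramp runs. That means 2 intermediate landings.
Horizontal run for 1719 mm of rise at 1:20 is 1719 × 20 = 34380 mm.
2 intermediate landings contribute 2 × 1525 = 3050 mm.
Developed length = 34380 + 3050 = 37430 mm.
= 37.43 m.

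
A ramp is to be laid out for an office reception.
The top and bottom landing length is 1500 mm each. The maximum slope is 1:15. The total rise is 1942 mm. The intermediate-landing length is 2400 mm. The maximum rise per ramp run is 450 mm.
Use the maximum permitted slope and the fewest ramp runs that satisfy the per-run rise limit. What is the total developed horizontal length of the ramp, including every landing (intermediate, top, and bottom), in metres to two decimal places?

⌈1942/450⌉ = 5 ramp runs. That means 4 intermediate landings.
Horizontal run for 1942 mm of rise at 1:15 is 1942 × 15 = 29130 mm.
4 intermediate landings contribute 4 × 2400 = 9600 mm.
Top and bottom landings: 2 × 1500 = 3000 mm.
Total = 29130 + 9600 + 3000 = 41730 mm.
= 41.73 m.

41.73 m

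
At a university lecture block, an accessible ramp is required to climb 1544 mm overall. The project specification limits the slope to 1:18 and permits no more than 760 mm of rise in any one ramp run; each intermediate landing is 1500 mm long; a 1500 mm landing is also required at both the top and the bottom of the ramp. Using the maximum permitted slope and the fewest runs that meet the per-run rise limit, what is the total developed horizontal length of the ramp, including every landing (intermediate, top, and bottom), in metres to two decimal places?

⌈1544/760⌉ = 3 ramp runs. That means 2 intermediate landings.
Horizontal run for 1544 mm of rise at 1:18 is 1544 × 18 = 27792 mm.
Intermediate landings: 2 × 1500 = 3000 mm.
Top and bottom landings: 2 × 1500 = 3000 mm.
Total = 27792 + 3000 + 3000 = 33792 mm.
= 33.79 m.

33.79 m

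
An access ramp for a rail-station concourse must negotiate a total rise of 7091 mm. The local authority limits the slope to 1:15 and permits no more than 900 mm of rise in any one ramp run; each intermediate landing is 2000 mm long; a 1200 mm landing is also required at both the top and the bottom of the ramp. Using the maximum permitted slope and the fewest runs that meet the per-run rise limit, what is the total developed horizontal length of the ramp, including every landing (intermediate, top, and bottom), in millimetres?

At most 900 each: 7091/900 = 7.88, giving 8 ramp runs. That means 7 intermediate landings.
Horizontal run for 7091 mm of rise at 1:15 is 7091 × 15 = 106365 mm.
7 intermediate landings contribute 7 × 2000 = 14000 mm.
Top and bottom landings: 2 × 1200 = 2400 mm.
Total = 106365 + 14000 + 2400 = 122765 mm.

122765 mm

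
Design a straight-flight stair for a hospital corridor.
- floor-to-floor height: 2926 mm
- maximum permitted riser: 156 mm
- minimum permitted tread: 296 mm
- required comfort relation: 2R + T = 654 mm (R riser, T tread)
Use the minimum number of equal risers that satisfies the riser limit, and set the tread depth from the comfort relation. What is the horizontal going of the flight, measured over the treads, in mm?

6228 mm

2926 / 156 = 18.756 → round up to 19 risers.
R = 2926 ÷ 19 = 154 mm.
T = 654 − 2·154 = 346 mm, which satisfies the 296 mm minimum.
Going = (19 − 1) × 346 = 6228 mm.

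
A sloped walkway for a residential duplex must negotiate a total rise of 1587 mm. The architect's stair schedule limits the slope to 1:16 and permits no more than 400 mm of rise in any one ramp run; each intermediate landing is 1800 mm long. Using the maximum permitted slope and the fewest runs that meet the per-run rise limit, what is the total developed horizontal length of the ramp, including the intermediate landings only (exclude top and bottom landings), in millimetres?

1587 / 400 = 3.967 → round up to 4 ramp runs. That means 3 intermediate landings.
Horizontal run for 1587 mm of rise at 1:16 is 1587 × 16 = 25392 mm.
Intermediate landings: 3 × 1800 = 5400 mm.
Developed length = 25392 + 5400 = 30792 mm.

30792 mm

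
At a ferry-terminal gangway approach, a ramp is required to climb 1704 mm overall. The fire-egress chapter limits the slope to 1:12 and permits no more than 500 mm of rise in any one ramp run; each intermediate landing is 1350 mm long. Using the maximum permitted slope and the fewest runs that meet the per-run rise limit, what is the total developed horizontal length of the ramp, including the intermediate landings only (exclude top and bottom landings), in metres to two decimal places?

24.50 m

At most 500 each: 1704/500 = 3.41, giving 4 ramp runs. That means 3 intermediate landings.
Horizontal run for 1704 mm of rise at 1:12 is 1704 × 12 = 20448 mm.
Intermediate landings: 3 × 1350 = 4050 mm.
Total developed length = 20448 + 4050 = 24498 mm.
= 24.50 m.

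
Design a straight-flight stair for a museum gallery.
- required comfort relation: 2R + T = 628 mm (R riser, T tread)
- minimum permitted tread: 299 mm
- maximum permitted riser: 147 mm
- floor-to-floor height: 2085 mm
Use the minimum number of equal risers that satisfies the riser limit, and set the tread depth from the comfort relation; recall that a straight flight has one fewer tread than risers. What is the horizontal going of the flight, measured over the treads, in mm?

4900 mm

At most 147 each: 2085/147 = 14.18, giving 15 risers.
Each riser is 2085/15 = 139 mm (≤ 147 mm).
From 2R + T = 628: T = 628 − 278 = 350 mm.
Treads = 15 − 1 = 14; going = 14 × 350 = 4900 mm.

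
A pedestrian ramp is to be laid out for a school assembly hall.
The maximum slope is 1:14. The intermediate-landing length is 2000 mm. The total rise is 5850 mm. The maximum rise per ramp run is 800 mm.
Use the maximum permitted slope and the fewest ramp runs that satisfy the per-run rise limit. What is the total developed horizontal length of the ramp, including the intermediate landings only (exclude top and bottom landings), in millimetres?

At most 800 each: 5850/800 = 7.31, giving 8 ramp runs. That means 7 intermediate landings.
Horizontal run for 5850 mm of rise at 1:14 is 5850 × 14 = 81900 mm.
Intermediate landings: 7 × 2000 = 14000 mm.
Total developed length = 81900 + 14000 = 95900 mm.

95900 mm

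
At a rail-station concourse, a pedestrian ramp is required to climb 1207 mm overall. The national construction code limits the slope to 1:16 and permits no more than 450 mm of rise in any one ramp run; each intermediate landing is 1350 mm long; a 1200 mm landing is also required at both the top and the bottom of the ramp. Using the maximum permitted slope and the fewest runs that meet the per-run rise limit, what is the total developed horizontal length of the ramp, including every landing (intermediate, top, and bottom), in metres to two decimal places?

At most 450 each: 1207/450 = 2.68, giving 3 ramp runs. That means 2 intermediate landings.
Ramp run (horizontal) at 1:16: 1207 × 16 = 19312 mm.
Intermediate landings: 2 × 1350 = 2700 mm.
Top and bottom landings: 2 × 1200 = 2400 mm.
Total = 19312 + 2700 + 2400 = 24412 mm.
= 24.41 m.

24.41 m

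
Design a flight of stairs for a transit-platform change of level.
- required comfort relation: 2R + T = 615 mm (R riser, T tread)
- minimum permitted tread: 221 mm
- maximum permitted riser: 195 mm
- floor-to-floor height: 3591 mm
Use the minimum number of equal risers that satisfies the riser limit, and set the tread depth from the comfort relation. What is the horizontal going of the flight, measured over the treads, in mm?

4266 mm

3591 / 195 = 18.42, so 19 risers are needed.
Each riser is 3591/19 = 189 mm (≤ 195 mm).
T = 615 − 2·189 = 237 mm, which satisfies the 221 mm minimum.
Going = (19 − 1) × 237 = 4266 mm.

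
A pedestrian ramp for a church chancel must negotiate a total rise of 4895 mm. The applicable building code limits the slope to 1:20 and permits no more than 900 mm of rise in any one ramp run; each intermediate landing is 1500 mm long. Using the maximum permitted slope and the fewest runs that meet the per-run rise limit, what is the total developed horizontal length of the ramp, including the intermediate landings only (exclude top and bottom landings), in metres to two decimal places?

4895 / 900 = 5.439 → round up to 6 ramp runs. That means 5 intermediate landings.
Ramp run (horizontal) at 1:20: 4895 × 20 = 97900 mm.
Intermediate landings: 5 × 1500 = 7500 mm.
Developed length = 97900 + 7500 = 105400 mm.
= 105.40 m.

105.40 m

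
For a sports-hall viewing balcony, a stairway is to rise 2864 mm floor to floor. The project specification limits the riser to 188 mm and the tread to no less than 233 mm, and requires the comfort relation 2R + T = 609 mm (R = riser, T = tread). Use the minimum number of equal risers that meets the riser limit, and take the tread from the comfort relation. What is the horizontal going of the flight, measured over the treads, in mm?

At most 188 each: 2864/188 = 15.23, giving 16 risers.
Each riser is 2864/16 = 179 mm (≤ 188 mm).
From 2R + T = 609: T = 609 − 358 = 251 mm.
16 risers give 15 treads; going = 15 × 251 = 3765 mm.

3765 mm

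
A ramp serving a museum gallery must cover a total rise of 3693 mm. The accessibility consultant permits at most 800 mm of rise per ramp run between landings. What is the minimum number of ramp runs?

At most 800 each: 3693/800 = 4.62, giving 5 ramp runs.

5 runs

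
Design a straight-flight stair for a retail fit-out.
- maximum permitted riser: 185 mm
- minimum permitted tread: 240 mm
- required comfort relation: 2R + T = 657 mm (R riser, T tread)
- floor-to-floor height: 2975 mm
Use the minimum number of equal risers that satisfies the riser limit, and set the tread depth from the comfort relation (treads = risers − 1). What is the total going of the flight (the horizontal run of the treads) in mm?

4912 mm

2975 / 185 = 16.08, so 17 risers are needed.
Riser R = 2975 / 17 = 175 mm, within the 185 mm limit.
From 2R + T = 657: T = 657 − 350 = 307 mm.
Going = (17 − 1) × 307 = 4912 mm.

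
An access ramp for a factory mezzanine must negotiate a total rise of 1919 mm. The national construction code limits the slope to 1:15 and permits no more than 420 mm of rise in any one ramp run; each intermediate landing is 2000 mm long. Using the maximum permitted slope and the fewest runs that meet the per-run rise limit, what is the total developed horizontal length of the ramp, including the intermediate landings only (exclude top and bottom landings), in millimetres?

36785 mm

⌈1919/420⌉ = 5 ramp runs. That means 4 intermediate landings.
Ramp run (horizontal) at 1:15: 1919 × 15 = 28785 mm.
Intermediate landings: 4 × 2000 = 8000 mm.
Developed length = 28785 + 8000 = 36785 mm.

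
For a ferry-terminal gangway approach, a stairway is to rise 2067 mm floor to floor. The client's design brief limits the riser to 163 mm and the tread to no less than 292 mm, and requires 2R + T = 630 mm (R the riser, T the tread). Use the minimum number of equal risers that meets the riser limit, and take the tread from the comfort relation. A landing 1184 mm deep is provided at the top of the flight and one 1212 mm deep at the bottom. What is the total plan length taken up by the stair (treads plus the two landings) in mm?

⌈2067/163⌉ = 13 risers.
Each riser is 2067/13 = 159 mm (≤ 163 mm).
T = 630 − 2·159 = 312 mm, which satisfies the 292 mm minimum.
13 risers give 12 treads; going = 12 × 312 = 3744 mm.
Add landings: 3744 + 1184 + 1212 = 6140 mm.

6140 mm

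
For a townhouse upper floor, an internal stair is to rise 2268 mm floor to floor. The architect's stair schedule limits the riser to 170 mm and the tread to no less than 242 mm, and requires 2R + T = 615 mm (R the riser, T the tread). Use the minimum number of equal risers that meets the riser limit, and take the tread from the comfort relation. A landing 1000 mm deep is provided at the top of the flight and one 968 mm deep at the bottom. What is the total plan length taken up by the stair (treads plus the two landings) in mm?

2268 / 170 = 13.34, so 14 risers are needed.
R = 2268 ÷ 14 = 162 mm.
Tread T = 615 − 2 × 162 = 291 mm (≥ 242 mm).
14 risers give 13 treads; going = 13 × 291 = 3783 mm.
Add landings: 3783 + 1000 + 968 = 5751 mm.

5751 mm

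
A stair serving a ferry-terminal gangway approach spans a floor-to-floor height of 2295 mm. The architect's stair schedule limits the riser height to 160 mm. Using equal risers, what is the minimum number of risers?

15 risers

⌈2295/160⌉ = 15 risers.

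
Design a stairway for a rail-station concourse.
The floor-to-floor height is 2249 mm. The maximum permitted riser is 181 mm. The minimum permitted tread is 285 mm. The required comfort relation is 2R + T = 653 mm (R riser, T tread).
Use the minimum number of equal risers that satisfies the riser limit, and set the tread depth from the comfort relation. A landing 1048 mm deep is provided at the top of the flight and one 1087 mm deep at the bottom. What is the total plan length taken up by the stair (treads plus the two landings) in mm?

2249 / 181 = 12.425 → round up to 13 risers.
Each riser is 2249/13 = 173 mm (≤ 181 mm).
T = 653 − 2·173 = 307 mm, which satisfies the 285 mm minimum.
13 risers give 12 treads; going = 12 × 307 = 3684 mm.
Enclosure = 3684 + 1048 + 1087 = 5819 mm.

5819 mm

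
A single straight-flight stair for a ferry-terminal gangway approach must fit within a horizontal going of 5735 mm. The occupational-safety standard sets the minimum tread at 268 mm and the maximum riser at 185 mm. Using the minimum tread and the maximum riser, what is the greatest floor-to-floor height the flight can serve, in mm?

5735 / 268 = 21.40, so 21 treads fit.
Risers = treads + 1 = 22.
Maximum height = 22 × 185 = 4070 mm.

4070 mm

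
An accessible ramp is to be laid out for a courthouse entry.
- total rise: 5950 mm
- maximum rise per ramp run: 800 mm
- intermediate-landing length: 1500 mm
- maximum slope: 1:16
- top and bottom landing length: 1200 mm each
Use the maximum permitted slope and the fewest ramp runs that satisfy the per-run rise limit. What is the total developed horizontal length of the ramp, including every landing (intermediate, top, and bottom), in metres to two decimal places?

5950 / 800 = 7.438 → round up to 8 ramp runs. That means 7 intermediate landings.
Horizontal run for 5950 mm of rise at 1:16 is 5950 × 16 = 95200 mm.
Intermediate landings: 7 × 1500 = 10500 mm.
Top and bottom landings: 2 × 1200 = 2400 mm.
Total = 95200 + 10500 + 2400 = 108100 mm.
= 108.10 m.

108.10 m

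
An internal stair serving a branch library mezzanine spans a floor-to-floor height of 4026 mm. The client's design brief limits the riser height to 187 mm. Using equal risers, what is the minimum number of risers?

4026 / 187 = 21.53, so 22 risers are needed.

22 risers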